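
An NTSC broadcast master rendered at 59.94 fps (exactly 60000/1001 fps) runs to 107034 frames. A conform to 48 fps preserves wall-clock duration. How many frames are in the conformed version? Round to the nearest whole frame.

Frames at target rate = 107034 × (48) / (60000/1001) = 53570517/625 ≈ 85712.827.
Nearest whole frame: 85713.

85713 frames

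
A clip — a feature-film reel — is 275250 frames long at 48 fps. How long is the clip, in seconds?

5734.375 seconds

Running time = 275250 / (48) = 5734.375 s.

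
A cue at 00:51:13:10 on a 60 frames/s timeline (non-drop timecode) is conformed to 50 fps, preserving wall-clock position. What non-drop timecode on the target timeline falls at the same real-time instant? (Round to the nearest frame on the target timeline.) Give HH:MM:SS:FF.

00:51:13:08

Source frame index: (0×3600 + 51×60 + 13) × 60 + 10 = 184390.
Real time: 184390 / (60) = 18439/6 s.
Target frame: (18439/6) × (50) = 460975/3 ≈ 153658.333 → 153658.
At 50 labels/s: frame 153658 → 00:51:13:08.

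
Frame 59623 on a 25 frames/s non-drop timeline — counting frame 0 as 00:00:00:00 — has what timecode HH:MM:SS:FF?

59623 ÷ 25 = 2384 full seconds, remainder 23 frames.
2384 s = 0 h 39 min 44 s.
Timecode: 00:39:44:23.

00:39:44:23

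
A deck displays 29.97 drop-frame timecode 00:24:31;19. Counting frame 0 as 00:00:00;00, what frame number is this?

As if non-drop at 30 labels/s: (0 × 3600 + 24 × 60 + 31) × 30 + 19 = 44149.
Minute boundaries passed: 24; those not divisible by 10: 24 − 2 = 22; dropped labels = 2 × 22 = 44.
Actual frame index = 44149 − 44 = 44105.

44105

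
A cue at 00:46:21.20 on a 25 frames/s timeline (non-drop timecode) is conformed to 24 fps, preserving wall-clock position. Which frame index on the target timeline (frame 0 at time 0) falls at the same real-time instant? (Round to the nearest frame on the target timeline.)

Source frame index: (0×3600 + 46×60 + 21) × 25 + 20 = 69545.
Real time: 69545 / (25) = 13909/5 s.
Target frame: (13909/5) × (24) = 333816/5 ≈ 66763.200 → 66763.

frame 66763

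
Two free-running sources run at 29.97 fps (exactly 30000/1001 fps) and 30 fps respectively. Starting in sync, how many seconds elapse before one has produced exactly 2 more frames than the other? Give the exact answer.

The gap grows by |30 − 30000/1001| = 30/1001 frames per second.
Time for a 2-frame gap: 2 ÷ (30/1001) = 1001/15 s.

1001/15 seconds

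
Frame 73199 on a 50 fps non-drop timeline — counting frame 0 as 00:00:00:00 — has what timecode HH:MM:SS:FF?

73199 ÷ 50 = 1463 full seconds, remainder 49 frames.
1463 s = 0 h 24 min 23 s.
Timecode: 00:24:23:49.

00:24:23:49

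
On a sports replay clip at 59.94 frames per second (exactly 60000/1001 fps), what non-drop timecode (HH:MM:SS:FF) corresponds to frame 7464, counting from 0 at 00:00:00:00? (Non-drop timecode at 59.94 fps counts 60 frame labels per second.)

7464 ÷ 60 = 124 full seconds, remainder 24 frames.
124 s = 0 h 2 min 4 s.
Timecode: 00:02:04:24.

00:02:04:24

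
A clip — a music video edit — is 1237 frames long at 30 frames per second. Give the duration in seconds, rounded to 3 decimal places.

Running time = 1237 × 1/30 = 1237/30 s ≈ 41.233 s.

41.233 seconds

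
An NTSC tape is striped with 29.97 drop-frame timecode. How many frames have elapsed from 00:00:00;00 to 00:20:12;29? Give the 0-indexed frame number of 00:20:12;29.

36353

Complete 10-minute blocks: 2, each 17982 frames → 35964.
Remaining 0 whole minutes in the current block: 0 frames.
Within the current minute: 12 × 30 + 29 = 389. Total = 35964 + 0 + 389 = 36353.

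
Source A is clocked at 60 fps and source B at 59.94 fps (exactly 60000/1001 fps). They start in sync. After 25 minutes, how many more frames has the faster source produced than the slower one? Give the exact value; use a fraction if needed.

90000/1001 frames

25 min = 1500 s.
A emits 60 × 1500 = 90000 frames; B emits 60000/1001 × 1500 = 90000000/1001.
Difference = 90000/1001 frames (≈ 89.9101); B is behind A.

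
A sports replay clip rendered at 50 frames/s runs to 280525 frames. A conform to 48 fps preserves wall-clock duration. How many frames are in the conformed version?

Target frames = source frames × (target rate / source rate) = 280525 × (48)/(50) = 280525 × 24/25 = 269304.

269304 frames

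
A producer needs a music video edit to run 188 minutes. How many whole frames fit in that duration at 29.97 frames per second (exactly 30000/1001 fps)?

188 min = 11280 s.
Frames = 11280 × 30000/1001 = 338400000/1001 ≈ 338061.9381.
Complete frames: 338061.

338061 frames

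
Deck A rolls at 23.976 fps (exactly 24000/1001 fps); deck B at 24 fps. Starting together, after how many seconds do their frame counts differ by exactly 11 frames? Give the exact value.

The gap grows by |24 − 24000/1001| = 24/1001 frames per second.
Time for a 11-frame gap: 11 ÷ (24/1001) = 11011/24 s.

11011/24 seconds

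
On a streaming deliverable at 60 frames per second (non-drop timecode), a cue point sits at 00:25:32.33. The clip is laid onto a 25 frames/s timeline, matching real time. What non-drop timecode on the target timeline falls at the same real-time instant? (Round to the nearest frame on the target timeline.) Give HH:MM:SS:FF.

Source frame index: (0×3600 + 25×60 + 32) × 60 + 33 = 91953.
Real time: 91953 / (60) = 30651/20 s.
Target frame: (30651/20) × (25) = 153255/4 ≈ 38313.750 → 38314.
At 25 labels/s: frame 38314 → 00:25:32:14.

00:25:32:14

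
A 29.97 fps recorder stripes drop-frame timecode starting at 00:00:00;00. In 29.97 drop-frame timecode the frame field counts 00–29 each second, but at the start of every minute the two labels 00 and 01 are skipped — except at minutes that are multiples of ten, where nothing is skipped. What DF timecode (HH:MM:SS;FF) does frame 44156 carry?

Ten DF minutes hold 17982 frames, so frame 44156 lies in block 2 (frames 35964–53945) with 8192 frames into that block.
The block's first minute is 1800 frames and the rest 1798 each; 8192 frames reaches minute 4, so 2 × 18 + 4 × 2 = 44 labels have been skipped so far.
Adding those back, label number 44156 + 44 = 44200 at 30 labels/s is 1473 s + 10 f = 0 h 24 min 33 s frame 10, i.e. 00:24:33;10.

00:24:33;10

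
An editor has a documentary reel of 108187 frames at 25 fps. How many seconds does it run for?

4327.48 seconds

Running time = 108187 / (25) = 4327.48 s.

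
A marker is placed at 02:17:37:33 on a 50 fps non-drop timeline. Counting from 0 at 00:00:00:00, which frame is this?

Total seconds to the label: (2 × 3600 + 17 × 60 + 37) = 8257.
Frame index = 8257 × 50 + 33 = 412883.

frame 412883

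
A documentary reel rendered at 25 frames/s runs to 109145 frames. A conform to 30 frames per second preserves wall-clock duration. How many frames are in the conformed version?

Target frames = source frames × (target rate / source rate) = 109145 × (30)/(25) = 109145 × 6/5 = 130974.

130974 frames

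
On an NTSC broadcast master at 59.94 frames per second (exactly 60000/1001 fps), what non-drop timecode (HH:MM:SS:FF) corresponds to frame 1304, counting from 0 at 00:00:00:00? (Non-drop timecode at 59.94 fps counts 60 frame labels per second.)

1304 ÷ 60 = 21 full seconds, remainder 44 frames.
21 s = 0 h 0 min 21 s.
Timecode: 00:00:21:44.

00:00:21:44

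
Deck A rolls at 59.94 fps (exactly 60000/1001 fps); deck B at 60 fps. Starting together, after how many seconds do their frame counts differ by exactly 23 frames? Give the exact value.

23023/60 seconds

The gap grows by |60 − 60000/1001| = 60/1001 frames per second.
Time for a 23-frame gap: 23 ÷ (60/1001) = 23023/60 s.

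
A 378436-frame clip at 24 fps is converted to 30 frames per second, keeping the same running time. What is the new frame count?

473045 frames

Target frames = source frames × (target rate / source rate) = 378436 × (30)/(24) = 378436 × 5/4 = 473045.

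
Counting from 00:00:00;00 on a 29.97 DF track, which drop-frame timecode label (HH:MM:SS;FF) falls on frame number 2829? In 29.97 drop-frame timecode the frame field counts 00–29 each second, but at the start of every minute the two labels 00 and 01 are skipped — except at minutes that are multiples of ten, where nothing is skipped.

00:01:34;11

Each 10-minute DF block holds 10 × 60 × 30 − 9 × 2 = 17982 frames. 2829 ÷ 17982 → 0 full blocks, remainder 2829.
Within the partial block the first minute is 1800 frames and each further minute 1798, so 1 further minute boundary passed. Total skipped labels = 18 × 0 + 2 × 1 = 2.
Non-drop label index = 2829 + 2 = 2831; at 30 labels/s that is 00:01:34:11, i.e. DF 00:01:34;11.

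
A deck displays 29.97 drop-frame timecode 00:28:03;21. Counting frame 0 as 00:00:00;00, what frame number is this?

50459

As if non-drop at 30 labels/s: (0 × 3600 + 28 × 60 + 3) × 30 + 21 = 50511.
Minute boundaries passed: 28; those not divisible by 10: 28 − 2 = 26; dropped labels = 2 × 26 = 52.
Actual frame index = 50511 − 52 = 50459.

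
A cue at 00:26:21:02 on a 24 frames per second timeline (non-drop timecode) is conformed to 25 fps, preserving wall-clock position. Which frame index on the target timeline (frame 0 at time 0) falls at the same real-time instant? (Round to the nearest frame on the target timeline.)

Source frame index: (0×3600 + 26×60 + 21) × 24 + 2 = 37946.
Real time: 37946 / (24) = 18973/12 s.
Target frame: (18973/12) × (25) = 474325/12 ≈ 39527.083 → 39527.

frame 39527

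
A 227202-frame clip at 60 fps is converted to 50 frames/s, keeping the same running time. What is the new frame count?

Target frames = source frames × (target rate / source rate) = 227202 × (50)/(60) = 227202 × 5/6 = 189335.

189335 frames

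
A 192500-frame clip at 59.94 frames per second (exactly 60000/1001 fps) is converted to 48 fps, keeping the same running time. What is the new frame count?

Target frames = source frames × (target rate / source rate) = 192500 × (48)/(60000/1001) = 192500 × 1001/1250 = 154154.

154154 frames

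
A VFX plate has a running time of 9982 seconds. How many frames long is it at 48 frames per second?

Frames = 9982 × 48 = 479136.

479136 frames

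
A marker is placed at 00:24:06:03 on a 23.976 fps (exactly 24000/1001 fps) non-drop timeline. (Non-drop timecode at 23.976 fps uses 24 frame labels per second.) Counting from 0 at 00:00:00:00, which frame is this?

frame 34707

Total seconds to the label: (0 × 3600 + 24 × 60 + 6) = 1446.
Frame index = 1446 × 24 + 3 = 34707.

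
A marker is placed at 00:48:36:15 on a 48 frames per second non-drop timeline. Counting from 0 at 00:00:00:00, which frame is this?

frame 139983

Total seconds to the label: (0 × 3600 + 48 × 60 + 36) = 2916.
Frame index = 2916 × 48 + 15 = 139983.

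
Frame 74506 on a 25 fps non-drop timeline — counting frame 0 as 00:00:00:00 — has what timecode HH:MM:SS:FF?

00:49:40:06

74506 ÷ 25 = 2980 full seconds, remainder 6 frames.
2980 s = 0 h 49 min 40 s.
Timecode: 00:49:40:06.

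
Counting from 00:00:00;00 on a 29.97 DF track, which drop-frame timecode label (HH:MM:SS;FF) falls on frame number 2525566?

Ten DF minutes hold 17982 frames, so frame 2525566 lies in block 140 (frames 2517480–2535461) with 8086 frames into that block.
The block's first minute is 1800 frames and the rest 1798 each; 8086 frames reaches minute 4, so 140 × 18 + 4 × 2 = 2528 labels have been skipped so far.
Adding those back, label number 2525566 + 2528 = 2528094 at 30 labels/s is 84269 s + 24 f = 23 h 24 min 29 s frame 24, i.e. 23:24:29;24.

23:24:29;24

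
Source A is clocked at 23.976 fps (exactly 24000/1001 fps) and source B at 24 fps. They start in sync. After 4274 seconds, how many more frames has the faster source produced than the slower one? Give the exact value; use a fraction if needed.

102576/1001 frames

A emits 24000/1001 × 4274 = 102576000/1001 frames; B emits 24 × 4274 = 102576.
Difference = 102576/1001 frames (≈ 102.4735); B is ahead of A.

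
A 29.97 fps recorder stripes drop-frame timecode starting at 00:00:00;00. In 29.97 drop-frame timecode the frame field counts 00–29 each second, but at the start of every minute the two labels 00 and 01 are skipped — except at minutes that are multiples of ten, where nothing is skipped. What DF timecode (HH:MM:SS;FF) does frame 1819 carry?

Ten DF minutes hold 17982 frames, so frame 1819 lies in block 0 (frames 0–17981) with 1819 frames into that block.
The block's first minute is 1800 frames and the rest 1798 each; 1819 frames reaches minute 1, so 0 × 18 + 1 × 2 = 2 labels have been skipped so far.
Adding those back, label number 1819 + 2 = 1821 at 30 labels/s is 60 s + 21 f = 0 h 1 min 0 s frame 21, i.e. 00:01:00;21.

00:01:00;21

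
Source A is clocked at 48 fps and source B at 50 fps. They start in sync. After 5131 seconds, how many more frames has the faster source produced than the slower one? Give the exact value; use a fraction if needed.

A emits 48 × 5131 = 246288 frames; B emits 50 × 5131 = 256550.
Difference = 10262 frames; B is ahead of A.

10262 frames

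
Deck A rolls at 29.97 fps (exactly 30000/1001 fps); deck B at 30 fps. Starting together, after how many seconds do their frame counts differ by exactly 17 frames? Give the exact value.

17017/30 seconds

The gap grows by |30 − 30000/1001| = 30/1001 frames per second.
Time for a 17-frame gap: 17 ÷ (30/1001) = 17017/30 s.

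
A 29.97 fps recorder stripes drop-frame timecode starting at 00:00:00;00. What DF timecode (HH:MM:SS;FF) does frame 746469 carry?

06:55:07;07

Each 10-minute DF block holds 10 × 60 × 30 − 9 × 2 = 17982 frames. 746469 ÷ 17982 → 41 full blocks, remainder 9207.
Within the partial block the first minute is 1800 frames and each further minute 1798, so 5 further minute boundaries passed. Total skipped labels = 18 × 41 + 2 × 5 = 748.
Non-drop label index = 746469 + 748 = 747217; at 30 labels/s that is 06:55:07:07, i.e. DF 06:55:07;07.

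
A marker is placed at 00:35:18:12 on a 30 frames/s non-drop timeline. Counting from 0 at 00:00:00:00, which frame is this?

Total seconds to the label: (0 × 3600 + 35 × 60 + 18) = 2118.
Frame index = 2118 × 30 + 12 = 63552.

63552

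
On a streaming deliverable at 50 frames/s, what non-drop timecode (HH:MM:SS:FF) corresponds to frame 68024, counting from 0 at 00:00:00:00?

68024 ÷ 50 = 1360 full seconds, remainder 24 frames.
1360 s = 0 h 22 min 40 s.
Timecode: 00:22:40:24.

00:22:40:24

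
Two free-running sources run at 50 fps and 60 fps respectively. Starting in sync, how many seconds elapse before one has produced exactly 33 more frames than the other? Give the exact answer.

3.3 seconds

The gap grows by |60 − 50| = 10 frames per second.
Time for a 33-frame gap: 33 ÷ (10) = 3.3 s.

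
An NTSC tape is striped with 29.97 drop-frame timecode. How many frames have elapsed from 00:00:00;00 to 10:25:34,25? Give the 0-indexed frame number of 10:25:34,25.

1124919

Complete 10-minute blocks: 62, each 17982 frames → 1114884.
Remaining 5 whole minutes in the current block: 1800 + 4 × 1798 = 8992 frames.
Within the current minute: 34 × 30 + 25 − 2 = 1043 (labels ;00/;01 skipped at this minute). Total = 1114884 + 8992 + 1043 = 1124919.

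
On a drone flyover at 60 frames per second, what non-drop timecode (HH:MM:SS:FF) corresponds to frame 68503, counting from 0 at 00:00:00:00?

00:19:01:43

68503 ÷ 60 = 1141 full seconds, remainder 43 frames.
1141 s = 0 h 19 min 1 s.
Timecode: 00:19:01:43.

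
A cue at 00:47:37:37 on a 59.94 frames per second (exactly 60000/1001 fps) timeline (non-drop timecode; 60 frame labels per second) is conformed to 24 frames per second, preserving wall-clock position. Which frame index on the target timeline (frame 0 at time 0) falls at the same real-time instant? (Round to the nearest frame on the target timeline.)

frame 68651

Source frame index: (0×3600 + 47×60 + 37) × 60 + 37 = 171457.
Real time: 171457 / (60000/1001) = 171628457/60000 s.
Target frame: (171628457/60000) × (24) = 171628457/2500 ≈ 68651.383 → 68651.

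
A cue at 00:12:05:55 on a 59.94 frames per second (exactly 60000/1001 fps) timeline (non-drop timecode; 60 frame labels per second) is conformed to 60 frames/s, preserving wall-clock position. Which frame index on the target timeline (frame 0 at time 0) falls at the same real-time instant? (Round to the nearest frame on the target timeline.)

Source frame index: (0×3600 + 12×60 + 5) × 60 + 55 = 43555.
Real time: 43555 / (60000/1001) = 8719711/12000 s.
Target frame: (8719711/12000) × (60) = 8719711/200 ≈ 43598.555 → 43599.

frame 43599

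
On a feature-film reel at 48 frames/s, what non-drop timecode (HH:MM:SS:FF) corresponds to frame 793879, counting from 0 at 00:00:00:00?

04:35:39:07

793879 ÷ 48 = 16539 full seconds, remainder 7 frames.
16539 s = 4 h 35 min 39 s.
Timecode: 04:35:39:07.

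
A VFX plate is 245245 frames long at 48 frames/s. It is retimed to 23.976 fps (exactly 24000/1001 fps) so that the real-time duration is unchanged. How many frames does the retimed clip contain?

122500 frames

Target frames = source frames × (target rate / source rate) = 245245 × (24000/1001)/(48) = 245245 × 500/1001 = 122500.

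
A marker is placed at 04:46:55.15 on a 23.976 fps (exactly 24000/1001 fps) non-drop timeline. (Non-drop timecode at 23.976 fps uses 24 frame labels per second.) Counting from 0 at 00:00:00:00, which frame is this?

frame 413175

Total seconds to the label: (4 × 3600 + 46 × 60 + 55) = 17215.
Frame index = 17215 × 24 + 15 = 413175.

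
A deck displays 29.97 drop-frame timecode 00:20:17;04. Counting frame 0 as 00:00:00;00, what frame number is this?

36478

Complete 10-minute blocks: 2, each 17982 frames → 35964.
Remaining 0 whole minutes in the current block: 0 frames.
Within the current minute: 17 × 30 + 4 = 514. Total = 35964 + 0 + 514 = 36478.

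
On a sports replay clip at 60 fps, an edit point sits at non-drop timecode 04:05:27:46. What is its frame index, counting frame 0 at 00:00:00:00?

883666

Total seconds to the label: (4 × 3600 + 5 × 60 + 27) = 14727.
Frame index = 14727 × 60 + 46 = 883666.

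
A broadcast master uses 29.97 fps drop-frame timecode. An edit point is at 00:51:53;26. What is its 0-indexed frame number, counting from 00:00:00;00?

93324

Complete 10-minute blocks: 5, each 17982 frames → 89910.
Remaining 1 whole minute in the current block: 1800 + 0 × 1798 = 1800 frames.
Within the current minute: 53 × 30 + 26 − 2 = 1614 (labels ;00/;01 skipped at this minute). Total = 89910 + 1800 + 1614 = 93324.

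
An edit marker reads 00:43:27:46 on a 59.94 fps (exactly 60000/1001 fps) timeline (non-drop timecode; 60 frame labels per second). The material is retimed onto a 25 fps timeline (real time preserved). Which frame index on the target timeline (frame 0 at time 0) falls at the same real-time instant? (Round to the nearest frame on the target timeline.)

Source frame index: (0×3600 + 43×60 + 27) × 60 + 46 = 156466.
Real time: 156466 / (60000/1001) = 78311233/30000 s.
Target frame: (78311233/30000) × (25) = 78311233/1200 ≈ 65259.361 → 65259.

frame 65259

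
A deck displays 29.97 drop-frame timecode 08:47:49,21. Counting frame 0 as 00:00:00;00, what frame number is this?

Complete 10-minute blocks: 52, each 17982 frames → 935064.
Remaining 7 whole minutes in the current block: 1800 + 6 × 1798 = 12588 frames.
Within the current minute: 49 × 30 + 21 − 2 = 1489 (labels ;00/;01 skipped at this minute). Total = 935064 + 12588 + 1489 = 949141.

949141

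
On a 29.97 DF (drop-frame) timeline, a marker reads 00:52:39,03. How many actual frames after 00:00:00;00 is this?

Complete 10-minute blocks: 5, each 17982 frames → 89910.
Remaining 2 whole minutes in the current block: 1800 + 1 × 1798 = 3598 frames.
Within the current minute: 39 × 30 + 3 − 2 = 1171 (labels ;00/;01 skipped at this minute). Total = 89910 + 3598 + 1171 = 94679.

94679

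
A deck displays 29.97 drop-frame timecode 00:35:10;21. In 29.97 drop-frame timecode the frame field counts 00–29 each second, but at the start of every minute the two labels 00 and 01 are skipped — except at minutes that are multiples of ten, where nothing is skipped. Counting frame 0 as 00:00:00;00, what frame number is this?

63257

Complete 10-minute blocks: 3, each 17982 frames → 53946.
Remaining 5 whole minutes in the current block: 1800 + 4 × 1798 = 8992 frames.
Within the current minute: 10 × 30 + 21 − 2 = 319 (labels ;00/;01 skipped at this minute). Total = 53946 + 8992 + 319 = 63257.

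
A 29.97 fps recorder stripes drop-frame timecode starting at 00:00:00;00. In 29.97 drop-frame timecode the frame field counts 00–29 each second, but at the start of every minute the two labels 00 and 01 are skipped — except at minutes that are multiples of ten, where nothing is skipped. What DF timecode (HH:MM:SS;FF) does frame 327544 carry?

03:02:09;02

Each 10-minute DF block holds 10 × 60 × 30 − 9 × 2 = 17982 frames. 327544 ÷ 17982 → 18 full blocks, remainder 3868.
Within the partial block the first minute is 1800 frames and each further minute 1798, so 2 further minute boundaries passed. Total skipped labels = 18 × 18 + 2 × 2 = 328.
Non-drop label index = 327544 + 328 = 327872; at 30 labels/s that is 03:02:09:02, i.e. DF 03:02:09;02.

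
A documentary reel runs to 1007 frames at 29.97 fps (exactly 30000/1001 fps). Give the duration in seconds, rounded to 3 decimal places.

Running time = 1007 × 1001/30000 = 1008007/30000 s ≈ 33.600 s.

33.600 seconds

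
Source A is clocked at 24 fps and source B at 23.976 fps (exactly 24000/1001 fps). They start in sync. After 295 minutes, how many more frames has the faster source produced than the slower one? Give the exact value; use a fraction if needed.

424800/1001 frames

295 min = 17700 s.
A emits 24 × 17700 = 424800 frames; B emits 24000/1001 × 17700 = 424800000/1001.
Difference = 424800/1001 frames (≈ 424.3756); B is behind A.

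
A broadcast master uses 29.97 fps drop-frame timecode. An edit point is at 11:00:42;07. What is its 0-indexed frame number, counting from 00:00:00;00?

As if non-drop at 30 labels/s: (11 × 3600 + 0 × 60 + 42) × 30 + 7 = 1189267.
Minute boundaries passed: 660; those not divisible by 10: 660 − 66 = 594; dropped labels = 2 × 594 = 1188.
Actual frame index = 1189267 − 1188 = 1188079.

1188079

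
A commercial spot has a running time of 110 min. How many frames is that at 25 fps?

165000 frames

110 min = 6600 s.
Frames = 6600 × 25 = 165000.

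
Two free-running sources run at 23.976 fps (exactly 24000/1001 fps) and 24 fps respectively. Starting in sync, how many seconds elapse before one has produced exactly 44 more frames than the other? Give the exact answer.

11011/6 seconds

The gap grows by |24 − 24000/1001| = 24/1001 frames per second.
Time for a 44-frame gap: 44 ÷ (24/1001) = 11011/6 s.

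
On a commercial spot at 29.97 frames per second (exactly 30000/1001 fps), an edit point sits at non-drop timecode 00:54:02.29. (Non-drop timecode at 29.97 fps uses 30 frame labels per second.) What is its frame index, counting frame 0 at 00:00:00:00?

Total seconds to the label: (0 × 3600 + 54 × 60 + 2) = 3242.
Frame index = 3242 × 30 + 29 = 97289.

frame 97289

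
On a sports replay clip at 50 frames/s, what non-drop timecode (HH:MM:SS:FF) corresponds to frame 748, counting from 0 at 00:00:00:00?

748 ÷ 50 = 14 full seconds, remainder 48 frames.
14 s = 0 h 0 min 14 s.
Timecode: 00:00:14:48.

00:00:14:48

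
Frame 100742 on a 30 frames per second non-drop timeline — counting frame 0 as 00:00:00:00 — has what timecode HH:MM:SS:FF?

100742 ÷ 30 = 3358 full seconds, remainder 2 frames.
3358 s = 0 h 55 min 58 s.
Timecode: 00:55:58:02.

00:55:58:02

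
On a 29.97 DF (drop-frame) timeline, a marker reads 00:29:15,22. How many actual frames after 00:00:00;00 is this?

52618

Complete 10-minute blocks: 2, each 17982 frames → 35964.
Remaining 9 whole minutes in the current block: 1800 + 8 × 1798 = 16184 frames.
Within the current minute: 15 × 30 + 22 − 2 = 470 (labels ;00/;01 skipped at this minute). Total = 35964 + 16184 + 470 = 52618.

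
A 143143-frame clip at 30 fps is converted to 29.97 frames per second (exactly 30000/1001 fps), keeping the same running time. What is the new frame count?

Target frames = source frames × (target rate / source rate) = 143143 × (30000/1001)/(30) = 143143 × 1000/1001 = 143000.

143000 frames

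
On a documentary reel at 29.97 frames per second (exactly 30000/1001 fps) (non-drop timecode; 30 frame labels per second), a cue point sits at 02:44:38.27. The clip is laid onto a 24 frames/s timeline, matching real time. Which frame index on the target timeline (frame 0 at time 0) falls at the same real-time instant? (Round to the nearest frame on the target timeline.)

frame 237331

Source frame index: (2×3600 + 44×60 + 38) × 30 + 27 = 296367.
Real time: 296367 / (30000/1001) = 98887789/10000 s.
Target frame: (98887789/10000) × (24) = 296663367/1250 ≈ 237330.694 → 237331.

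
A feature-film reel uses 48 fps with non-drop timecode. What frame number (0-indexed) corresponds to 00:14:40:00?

frame 42240

Total seconds to the label: (0 × 3600 + 14 × 60 + 40) = 880.
Frame index = 880 × 48 + 0 = 42240.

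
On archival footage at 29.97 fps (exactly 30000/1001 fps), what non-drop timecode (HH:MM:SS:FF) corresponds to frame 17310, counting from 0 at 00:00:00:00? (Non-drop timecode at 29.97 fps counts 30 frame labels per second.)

00:09:37:00

17310 ÷ 30 = 577 full seconds, remainder 0 frames.
577 s = 0 h 9 min 37 s.
Timecode: 00:09:37:00.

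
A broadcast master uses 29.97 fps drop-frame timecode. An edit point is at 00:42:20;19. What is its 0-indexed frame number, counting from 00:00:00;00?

76143

Complete 10-minute blocks: 4, each 17982 frames → 71928.
Remaining 2 whole minutes in the current block: 1800 + 1 × 1798 = 3598 frames.
Within the current minute: 20 × 30 + 19 − 2 = 617 (labels ;00/;01 skipped at this minute). Total = 71928 + 3598 + 617 = 76143.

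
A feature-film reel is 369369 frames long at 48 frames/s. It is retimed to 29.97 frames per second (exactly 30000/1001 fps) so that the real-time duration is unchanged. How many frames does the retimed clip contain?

Target frames = source frames × (target rate / source rate) = 369369 × (30000/1001)/(48) = 369369 × 625/1001 = 230625.

230625 frames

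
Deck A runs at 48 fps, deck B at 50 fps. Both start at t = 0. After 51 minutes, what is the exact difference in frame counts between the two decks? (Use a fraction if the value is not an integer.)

51 min = 3060 s.
A emits 48 × 3060 = 146880 frames; B emits 50 × 3060 = 153000.
Difference = 6120 frames; B is ahead of A.

6120 frames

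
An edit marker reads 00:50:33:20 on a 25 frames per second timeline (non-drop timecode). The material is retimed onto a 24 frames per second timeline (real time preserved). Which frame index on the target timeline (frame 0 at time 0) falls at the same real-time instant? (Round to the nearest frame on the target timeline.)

Source frame index: (0×3600 + 50×60 + 33) × 25 + 20 = 75845.
Real time: 75845 / (25) = 15169/5 s.
Target frame: (15169/5) × (24) = 364056/5 ≈ 72811.200 → 72811.

frame 72811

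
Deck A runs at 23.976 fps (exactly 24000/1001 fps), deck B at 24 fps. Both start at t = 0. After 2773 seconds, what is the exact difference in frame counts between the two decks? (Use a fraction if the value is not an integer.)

66552/1001 frames

A emits 24000/1001 × 2773 = 66552000/1001 frames; B emits 24 × 2773 = 66552.
Difference = 66552/1001 frames (≈ 66.4855); B is ahead of A.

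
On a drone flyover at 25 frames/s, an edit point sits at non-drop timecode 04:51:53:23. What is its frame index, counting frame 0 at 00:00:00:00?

Total seconds to the label: (4 × 3600 + 51 × 60 + 53) = 17513.
Frame index = 17513 × 25 + 23 = 437848.

frame 437848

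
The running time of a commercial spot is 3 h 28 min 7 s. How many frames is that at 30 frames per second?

3 h 28 min 7 s = 12487 s.
Frames = 12487 × 30 = 374610.

374610 frames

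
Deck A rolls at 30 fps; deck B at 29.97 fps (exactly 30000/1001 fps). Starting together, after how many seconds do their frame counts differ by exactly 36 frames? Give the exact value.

The gap grows by |30000/1001 − 30| = 30/1001 frames per second.
Time for a 36-frame gap: 36 ÷ (30/1001) = 1201.2 s.

1201.2 seconds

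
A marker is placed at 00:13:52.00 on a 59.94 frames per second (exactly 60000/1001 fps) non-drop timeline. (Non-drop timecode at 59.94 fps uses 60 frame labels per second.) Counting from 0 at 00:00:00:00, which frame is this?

Total seconds to the label: (0 × 3600 + 13 × 60 + 52) = 832.
Frame index = 832 × 60 + 0 = 49920.

49920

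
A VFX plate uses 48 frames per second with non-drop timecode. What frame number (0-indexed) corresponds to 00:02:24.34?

Total seconds to the label: (0 × 3600 + 2 × 60 + 24) = 144.
Frame index = 144 × 48 + 34 = 6946.

frame 6946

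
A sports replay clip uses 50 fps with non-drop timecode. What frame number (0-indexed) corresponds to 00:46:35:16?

frame 139766

Total seconds to the label: (0 × 3600 + 46 × 60 + 35) = 2795.
Frame index = 2795 × 50 + 16 = 139766.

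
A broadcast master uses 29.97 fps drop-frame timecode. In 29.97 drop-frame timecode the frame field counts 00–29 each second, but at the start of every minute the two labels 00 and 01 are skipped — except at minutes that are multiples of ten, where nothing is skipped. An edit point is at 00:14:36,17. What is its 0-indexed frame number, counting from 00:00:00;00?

As if non-drop at 30 labels/s: (0 × 3600 + 14 × 60 + 36) × 30 + 17 = 26297.
Minute boundaries passed: 14; those not divisible by 10: 14 − 1 = 13; dropped labels = 2 × 13 = 26.
Actual frame index = 26297 − 26 = 26271.

26271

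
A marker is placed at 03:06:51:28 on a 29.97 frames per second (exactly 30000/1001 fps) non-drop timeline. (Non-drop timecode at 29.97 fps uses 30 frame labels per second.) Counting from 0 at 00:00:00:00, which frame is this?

Total seconds to the label: (3 × 3600 + 6 × 60 + 51) = 11211.
Frame index = 11211 × 30 + 28 = 336358.

336358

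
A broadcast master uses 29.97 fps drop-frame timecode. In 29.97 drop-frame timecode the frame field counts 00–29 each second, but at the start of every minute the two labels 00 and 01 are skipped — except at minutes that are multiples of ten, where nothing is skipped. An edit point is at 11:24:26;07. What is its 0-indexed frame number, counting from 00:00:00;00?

1230755

As if non-drop at 30 labels/s: (11 × 3600 + 24 × 60 + 26) × 30 + 7 = 1231987.
Minute boundaries passed: 684; those not divisible by 10: 684 − 68 = 616; dropped labels = 2 × 616 = 1232.
Actual frame index = 1231987 − 1232 = 1230755.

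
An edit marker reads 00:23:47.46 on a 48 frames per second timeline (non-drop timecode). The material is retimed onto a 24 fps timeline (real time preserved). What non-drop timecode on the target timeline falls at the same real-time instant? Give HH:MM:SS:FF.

Source frame index: (0×3600 + 23×60 + 47) × 48 + 46 = 68542.
Real time: 68542 / (48) = 34271/24 s.
Target frame: (34271/24) × (24) = 34271.
At 24 labels/s: frame 34271 → 00:23:47:23.

00:23:47:23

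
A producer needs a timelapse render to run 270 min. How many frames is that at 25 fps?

270 min = 16200 s.
Frames = 16200 × 25 = 405000.

405000 frames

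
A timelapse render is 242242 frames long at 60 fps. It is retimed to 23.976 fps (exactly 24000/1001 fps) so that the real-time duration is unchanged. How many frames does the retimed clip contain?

Target frames = source frames × (target rate / source rate) = 242242 × (24000/1001)/(60) = 242242 × 400/1001 = 96800.

96800 frames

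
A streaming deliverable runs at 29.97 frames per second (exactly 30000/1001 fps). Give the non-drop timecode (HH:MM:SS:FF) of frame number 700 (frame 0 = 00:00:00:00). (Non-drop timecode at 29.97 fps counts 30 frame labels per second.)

700 ÷ 30 = 23 full seconds, remainder 10 frames.
23 s = 0 h 0 min 23 s.
Timecode: 00:00:23:10.

00:00:23:10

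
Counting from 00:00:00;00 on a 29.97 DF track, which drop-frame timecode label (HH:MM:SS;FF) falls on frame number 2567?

Each 10-minute DF block holds 10 × 60 × 30 − 9 × 2 = 17982 frames. 2567 ÷ 17982 → 0 full blocks, remainder 2567.
Within the partial block the first minute is 1800 frames and each further minute 1798, so 1 further minute boundary passed. Total skipped labels = 18 × 0 + 2 × 1 = 2.
Non-drop label index = 2567 + 2 = 2569; at 30 labels/s that is 00:01:25:19, i.e. DF 00:01:25;19.

00:01:25;19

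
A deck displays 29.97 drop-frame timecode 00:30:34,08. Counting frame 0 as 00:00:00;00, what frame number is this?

As if non-drop at 30 labels/s: (0 × 3600 + 30 × 60 + 34) × 30 + 8 = 55028.
Minute boundaries passed: 30; those not divisible by 10: 30 − 3 = 27; dropped labels = 2 × 27 = 54.
Actual frame index = 55028 − 54 = 54974.

54974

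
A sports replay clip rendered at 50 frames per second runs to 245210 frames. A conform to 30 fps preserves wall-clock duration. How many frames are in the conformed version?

147126 frames

Target frames = source frames × (target rate / source rate) = 245210 × (30)/(50) = 245210 × 3/5 = 147126.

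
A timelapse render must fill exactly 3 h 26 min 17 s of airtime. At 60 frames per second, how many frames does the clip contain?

742620 frames

3 h 26 min 17 s = 12377 s.
Frames = 12377 × 60 = 742620.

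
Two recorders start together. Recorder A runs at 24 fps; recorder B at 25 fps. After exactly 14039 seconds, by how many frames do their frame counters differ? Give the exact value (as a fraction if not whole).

A emits 24 × 14039 = 336936 frames; B emits 25 × 14039 = 350975.
Difference = 14039 frames; B is ahead of A.

14039 frames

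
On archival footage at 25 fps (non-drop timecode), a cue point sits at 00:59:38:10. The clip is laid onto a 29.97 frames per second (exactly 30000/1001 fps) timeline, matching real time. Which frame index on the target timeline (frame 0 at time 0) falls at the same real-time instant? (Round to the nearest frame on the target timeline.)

Source frame index: (0×3600 + 59×60 + 38) × 25 + 10 = 89460.
Real time: 89460 / (25) = 17892/5 s.
Target frame: (17892/5) × (30000/1001) = 15336000/143 ≈ 107244.755 → 107245.

frame 107245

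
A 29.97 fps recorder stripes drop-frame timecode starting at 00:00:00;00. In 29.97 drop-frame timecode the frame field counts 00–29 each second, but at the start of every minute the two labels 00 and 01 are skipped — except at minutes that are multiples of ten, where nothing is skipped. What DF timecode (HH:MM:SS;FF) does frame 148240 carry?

Each 10-minute DF block holds 10 × 60 × 30 − 9 × 2 = 17982 frames. 148240 ÷ 17982 → 8 full blocks, remainder 4384.
Within the partial block the first minute is 1800 frames and each further minute 1798, so 2 further minute boundaries passed. Total skipped labels = 18 × 8 + 2 × 2 = 148.
Non-drop label index = 148240 + 148 = 148388; at 30 labels/s that is 01:22:26:08, i.e. DF 01:22:26;08.

01:22:26;08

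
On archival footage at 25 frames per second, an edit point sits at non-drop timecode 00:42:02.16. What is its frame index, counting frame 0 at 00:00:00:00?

Total seconds to the label: (0 × 3600 + 42 × 60 + 2) = 2522.
Frame index = 2522 × 25 + 16 = 63066.

frame 63066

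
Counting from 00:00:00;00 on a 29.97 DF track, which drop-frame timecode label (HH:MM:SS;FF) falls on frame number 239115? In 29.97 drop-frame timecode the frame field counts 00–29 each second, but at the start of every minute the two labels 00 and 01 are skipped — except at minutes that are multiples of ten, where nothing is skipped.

Ten DF minutes hold 17982 frames, so frame 239115 lies in block 13 (frames 233766–251747) with 5349 frames into that block.
The block's first minute is 1800 frames and the rest 1798 each; 5349 frames reaches minute 2, so 13 × 18 + 2 × 2 = 238 labels have been skipped so far.
Adding those back, label number 239115 + 238 = 239353 at 30 labels/s is 7978 s + 13 f = 2 h 12 min 58 s frame 13, i.e. 02:12:58;13.

02:12:58;13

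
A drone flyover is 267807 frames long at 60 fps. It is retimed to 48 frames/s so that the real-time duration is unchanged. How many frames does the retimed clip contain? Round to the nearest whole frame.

Frames at target rate = 267807 × (48) / (60) = 1071228/5 ≈ 214245.600.
Nearest whole frame: 214246.

214246 frames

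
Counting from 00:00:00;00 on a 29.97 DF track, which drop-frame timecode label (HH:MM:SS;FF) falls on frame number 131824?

01:13:18;16

Ten DF minutes hold 17982 frames, so frame 131824 lies in block 7 (frames 125874–143855) with 5950 frames into that block.
The block's first minute is 1800 frames and the rest 1798 each; 5950 frames reaches minute 3, so 7 × 18 + 3 × 2 = 132 labels have been skipped so far.
Adding those back, label number 131824 + 132 = 131956 at 30 labels/s is 4398 s + 16 f = 1 h 13 min 18 s frame 16, i.e. 01:13:18;16.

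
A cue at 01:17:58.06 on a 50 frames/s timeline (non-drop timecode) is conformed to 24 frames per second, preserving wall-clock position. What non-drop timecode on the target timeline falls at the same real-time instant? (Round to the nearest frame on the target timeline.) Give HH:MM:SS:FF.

01:17:58:03

Source frame index: (1×3600 + 17×60 + 58) × 50 + 6 = 233906.
Real time: 233906 / (50) = 116953/25 s.
Target frame: (116953/25) × (24) = 2806872/25 ≈ 112274.880 → 112275.
At 24 labels/s: frame 112275 → 01:17:58:03.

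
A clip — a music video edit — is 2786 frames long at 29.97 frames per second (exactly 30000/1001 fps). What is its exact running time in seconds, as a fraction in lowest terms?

Running time = 2786 ÷ (30000/1001) = 2786 × 1001/30000 = 1394393/15000 s.

1394393/15000 seconds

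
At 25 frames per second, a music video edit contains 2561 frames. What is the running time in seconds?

102.44 seconds

Running time = 2561 / (25) = 102.44 s.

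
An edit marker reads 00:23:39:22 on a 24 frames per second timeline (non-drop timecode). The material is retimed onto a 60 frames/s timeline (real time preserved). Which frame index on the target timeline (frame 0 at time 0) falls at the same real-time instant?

frame 85195

Source frame index: (0×3600 + 23×60 + 39) × 24 + 22 = 34078.
Real time: 34078 / (24) = 17039/12 s.
Target frame: (17039/12) × (60) = 85195.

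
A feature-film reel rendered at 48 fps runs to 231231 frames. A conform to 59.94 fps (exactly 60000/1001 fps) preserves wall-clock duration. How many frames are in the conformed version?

288750 frames

Target frames = source frames × (target rate / source rate) = 231231 × (60000/1001)/(48) = 231231 × 1250/1001 = 288750.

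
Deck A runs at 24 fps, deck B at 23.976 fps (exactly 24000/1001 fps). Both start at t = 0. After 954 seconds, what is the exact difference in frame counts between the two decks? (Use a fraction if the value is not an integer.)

22896/1001 frames

A emits 24 × 954 = 22896 frames; B emits 24000/1001 × 954 = 22896000/1001.
Difference = 22896/1001 frames (≈ 22.8731); B is behind A.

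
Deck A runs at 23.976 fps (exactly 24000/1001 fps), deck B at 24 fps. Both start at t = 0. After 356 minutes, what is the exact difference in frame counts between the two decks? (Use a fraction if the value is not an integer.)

356 min = 21360 s.
A emits 24000/1001 × 21360 = 512640000/1001 frames; B emits 24 × 21360 = 512640.
Difference = 512640/1001 frames (≈ 512.1279); B is ahead of A.

512640/1001 frames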